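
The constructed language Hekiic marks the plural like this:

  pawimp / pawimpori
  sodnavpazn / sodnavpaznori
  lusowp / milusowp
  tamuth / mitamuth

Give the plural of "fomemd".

fomemdori

"fomemd" has second-to-last letter 'm'. The one such stem in the data (pawimp → pawimpori) adds -ori, so the same rule applies.
The other pattern: stems whose second-to-last letter is 't' or 'w' add the prefix mi-.
So fomemd → fomemdori.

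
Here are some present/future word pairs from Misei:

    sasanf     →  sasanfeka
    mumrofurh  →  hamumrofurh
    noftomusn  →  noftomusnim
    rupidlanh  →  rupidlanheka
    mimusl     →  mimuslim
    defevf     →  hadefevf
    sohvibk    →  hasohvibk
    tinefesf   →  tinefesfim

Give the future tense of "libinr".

"libinr" has second-to-last letter 'n'. The stems whose second-to-last letter is 'n' (rupidlanh → rupidlanheka, sasanf → sasanfeka) add -eka.
So libinr → libinreka.

libinreka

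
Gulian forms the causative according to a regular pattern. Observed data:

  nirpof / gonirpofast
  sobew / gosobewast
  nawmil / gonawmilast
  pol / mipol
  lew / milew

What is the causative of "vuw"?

"vuw" has 1 vowel. The stems with 1 vowel (pol → mipol, lew → milew) add the prefix mi-.
The other pattern: stems with 2 vowels add go- … -ast around the stem.
So vuw → mivuw.

mivuw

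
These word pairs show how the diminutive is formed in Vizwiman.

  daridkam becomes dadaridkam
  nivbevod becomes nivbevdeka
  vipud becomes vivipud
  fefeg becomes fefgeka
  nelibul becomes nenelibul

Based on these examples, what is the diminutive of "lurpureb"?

nivbevod and vipud both end in -d yet inflect differently (nivbevdeka, vivipud), so the final letter is not what conditions the rule; the last vowel is.
"lurpureb" has last vowel 'e'. The one such stem in the data (fefeg → fefgeka) deletes the last vowel and adds -eka (as does nivbevod), so the same rule applies.
The other pattern: stems whose last vowel is 'a' or 'u' repeat the first consonant+vowel as a prefix.
So lurpureb → lurpurbeka.

lurpurbeka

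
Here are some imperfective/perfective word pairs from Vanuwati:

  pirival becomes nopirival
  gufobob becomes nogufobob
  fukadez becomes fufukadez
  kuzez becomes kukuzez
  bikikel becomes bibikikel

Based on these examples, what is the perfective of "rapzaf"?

bikikel and pirival both end in -l yet inflect differently (bibikikel, nopirival), so the final letter is not what conditions the rule; the last vowel is.
"rapzaf" has last vowel 'a'. The one such stem in the data (pirival → nopirival) adds the prefix no-, so the same rule applies.
So rapzaf → norapzaf.

norapzaf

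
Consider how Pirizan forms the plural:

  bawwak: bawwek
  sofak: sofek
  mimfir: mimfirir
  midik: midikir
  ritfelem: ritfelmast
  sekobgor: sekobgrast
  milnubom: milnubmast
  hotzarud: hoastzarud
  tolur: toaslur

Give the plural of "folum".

foaslum

bawwak and midik both end in -k yet inflect differently (bawwek, midikir), so the final letter is not what conditions the rule; the last vowel is.
"folum" has last vowel 'u'. The stems whose last vowel is 'u' (hotzarud → hoastzarud, tolur → toaslur) insert -as- after the first vowel.
The other patterns: stems whose last vowel is 'a' change the last vowel to 'e'; stems whose last vowel is 'i' add -ir; stems whose last vowel is 'e' or 'o' delete the last vowel and add -ast.
So folum → foaslum.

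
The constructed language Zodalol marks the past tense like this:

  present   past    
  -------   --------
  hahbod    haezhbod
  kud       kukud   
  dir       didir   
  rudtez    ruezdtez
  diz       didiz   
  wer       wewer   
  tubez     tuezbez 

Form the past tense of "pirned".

tubez and diz both end in -z yet inflect differently (tuezbez, didiz), so the final letter is not what conditions the rule; the number of vowels is.
"pirned" has 2 vowels. The stems with 2 vowels (tubez → tuezbez, rudtez → ruezdtez, hahbod → haezhbod) insert -ez- after the first vowel.
So pirned → piezrned.

piezrned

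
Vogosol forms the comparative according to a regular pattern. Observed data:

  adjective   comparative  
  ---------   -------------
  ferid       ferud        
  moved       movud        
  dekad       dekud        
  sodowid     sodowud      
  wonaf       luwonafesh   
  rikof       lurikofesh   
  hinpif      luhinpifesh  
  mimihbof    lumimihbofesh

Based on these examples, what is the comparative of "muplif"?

lumuplifesh

dekad and wonaf both have last vowel 'a' yet inflect differently (dekud, luwonafesh), so the last vowel is not what conditions the rule; the final letter is.
"muplif" ends in -f. The stems ending in -f (wonaf → luwonafesh, rikof → lurikofesh, hinpif → luhinpifesh) add lu- … -esh around the stem.
The other pattern: stems ending in -d change the last vowel to 'u'.
So muplif → lumuplifesh.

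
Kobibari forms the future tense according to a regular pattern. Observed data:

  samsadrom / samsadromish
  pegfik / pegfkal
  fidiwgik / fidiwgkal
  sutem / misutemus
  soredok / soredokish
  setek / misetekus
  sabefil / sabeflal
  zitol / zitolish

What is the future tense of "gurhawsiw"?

gurhawswal

soredok and pegfik both end in -k yet inflect differently (soredokish, pegfkal), so the final letter is not what conditions the rule; the last vowel is.
"gurhawsiw" has last vowel 'i'. The stems whose last vowel is 'i' (pegfik → pegfkal, sabefil → sabeflal, fidiwgik → fidiwgkal) delete the last vowel and add -al.
So gurhawsiw → gurhawswal.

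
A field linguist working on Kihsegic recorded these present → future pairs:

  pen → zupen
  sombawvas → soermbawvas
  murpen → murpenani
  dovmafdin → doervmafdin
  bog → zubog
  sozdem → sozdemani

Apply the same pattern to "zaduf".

zadufani

pen and murpen both end in -n yet inflect differently (zupen, murpenani), so the final letter is not what conditions the rule; the number of vowels is.
"zaduf" has 2 vowels. The stems with 2 vowels (sozdem → sozdemani, murpen → murpenani) add -ani.
So zaduf → zadufani.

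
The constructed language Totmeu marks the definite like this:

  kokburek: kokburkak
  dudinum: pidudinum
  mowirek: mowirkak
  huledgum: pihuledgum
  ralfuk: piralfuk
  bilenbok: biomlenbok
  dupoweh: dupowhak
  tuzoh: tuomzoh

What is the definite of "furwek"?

"furwek" has last vowel 'e'. The stems whose last vowel is 'e' (dupoweh → dupowhak, mowirek → mowirkak, kokburek → kokburkak) delete the last vowel and add -ak.
The other patterns: stems whose last vowel is 'u' add the prefix pi-; stems whose last vowel is 'o' insert -om- after the first vowel.
So furwek → furwkak.

furwkak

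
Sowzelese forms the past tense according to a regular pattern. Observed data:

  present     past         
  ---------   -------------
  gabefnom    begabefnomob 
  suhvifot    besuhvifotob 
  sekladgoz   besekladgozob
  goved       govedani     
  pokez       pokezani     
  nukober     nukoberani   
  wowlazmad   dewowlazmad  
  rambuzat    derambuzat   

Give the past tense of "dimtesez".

dimtesezani

sekladgoz and pokez both end in -z yet inflect differently (besekladgozob, pokezani), so the final letter is not what conditions the rule; the last vowel is.
"dimtesez" has last vowel 'e'. The stems whose last vowel is 'e' (goved → govedani, pokez → pokezani, nukober → nukoberani) add -ani.
The other patterns: stems whose last vowel is 'o' add be- … -ob around the stem; stems whose last vowel is 'a' add the prefix de-.
So dimtesez → dimtesezani.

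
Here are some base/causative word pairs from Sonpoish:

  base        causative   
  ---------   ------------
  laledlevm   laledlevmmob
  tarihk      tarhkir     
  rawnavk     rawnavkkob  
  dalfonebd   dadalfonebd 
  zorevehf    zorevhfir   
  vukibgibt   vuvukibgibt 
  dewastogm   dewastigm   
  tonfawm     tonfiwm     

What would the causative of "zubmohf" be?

zubmhfir

rawnavk and tarihk both end in -k yet inflect differently (rawnavkkob, tarhkir), so the final letter is not what conditions the rule; the second-to-last letter is.
"zubmohf" has second-to-last letter 'h'. The stems whose second-to-last letter is 'h' (zorevehf → zorevhfir, tarihk → tarhkir) delete the last vowel and add -ir.
The other patterns: stems whose second-to-last letter is 'v' double the final consonant and add -ob; stems whose second-to-last letter is 'b' repeat the first consonant+vowel as a prefix; stems whose second-to-last letter is 'g' or 'w' change the last vowel to 'i'.
So zubmohf → zubmhfir.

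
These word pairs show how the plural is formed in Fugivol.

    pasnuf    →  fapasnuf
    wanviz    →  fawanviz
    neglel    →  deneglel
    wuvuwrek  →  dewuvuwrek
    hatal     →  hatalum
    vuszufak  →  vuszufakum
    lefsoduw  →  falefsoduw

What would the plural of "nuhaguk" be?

"nuhaguk" has last vowel 'u'. The stems whose last vowel is 'u' (lefsoduw → falefsoduw, pasnuf → fapasnuf) add the prefix fa-.
So nuhaguk → fanuhaguk.

fanuhaguk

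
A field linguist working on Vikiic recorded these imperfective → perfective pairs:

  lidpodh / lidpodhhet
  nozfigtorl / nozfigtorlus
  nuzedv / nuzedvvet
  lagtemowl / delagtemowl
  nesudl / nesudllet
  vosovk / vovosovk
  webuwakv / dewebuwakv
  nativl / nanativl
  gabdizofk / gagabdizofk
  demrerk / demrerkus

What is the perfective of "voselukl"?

nesudl and nozfigtorl both end in -l yet inflect differently (nesudllet, nozfigtorlus), so the final letter is not what conditions the rule; the second-to-last letter is.
"voselukl" has second-to-last letter 'k'. The one such stem in the data (webuwakv → dewebuwakv) adds the prefix de-, so the same rule applies.
So voselukl → devoselukl.

devoselukl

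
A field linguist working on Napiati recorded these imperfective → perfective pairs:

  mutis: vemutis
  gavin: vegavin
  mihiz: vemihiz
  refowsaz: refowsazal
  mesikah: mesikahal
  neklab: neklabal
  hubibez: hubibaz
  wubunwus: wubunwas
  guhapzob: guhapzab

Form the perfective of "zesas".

mihiz and refowsaz both end in -z yet inflect differently (vemihiz, refowsazal), so the final letter is not what conditions the rule; the last vowel is.
"zesas" has last vowel 'a'. The stems whose last vowel is 'a' (refowsaz → refowsazal, mesikah → mesikahal, neklab → neklabal) add -al.
The other patterns: stems whose last vowel is 'i' add the prefix ve-; stems whose last vowel is 'e', 'o' or 'u' change the last vowel to 'a'.
So zesas → zesasal.

zesasal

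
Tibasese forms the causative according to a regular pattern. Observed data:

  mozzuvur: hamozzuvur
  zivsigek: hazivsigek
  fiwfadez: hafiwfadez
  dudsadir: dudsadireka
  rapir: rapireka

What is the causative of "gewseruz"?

hagewseruz

mozzuvur and dudsadir both end in -r yet inflect differently (hamozzuvur, dudsadireka), so the final letter is not what conditions the rule; the last vowel is.
"gewseruz" has last vowel 'u'. The one such stem in the data (mozzuvur → hamozzuvur) adds the prefix ha-, so the same rule applies.
So gewseruz → hagewseruz.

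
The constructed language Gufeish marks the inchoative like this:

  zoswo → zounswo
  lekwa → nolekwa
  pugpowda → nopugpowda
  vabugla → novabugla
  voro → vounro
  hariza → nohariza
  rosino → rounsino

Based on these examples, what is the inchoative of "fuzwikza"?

nofuzwikza

vabugla and voro both begin with v- yet inflect differently (novabugla, vounro), so the first letter is not what conditions the rule; the final letter is.
"fuzwikza" ends in -a. The stems ending in -a (vabugla → novabugla, lekwa → nolekwa, hariza → nohariza) add the prefix no-.
So fuzwikza → nofuzwikza.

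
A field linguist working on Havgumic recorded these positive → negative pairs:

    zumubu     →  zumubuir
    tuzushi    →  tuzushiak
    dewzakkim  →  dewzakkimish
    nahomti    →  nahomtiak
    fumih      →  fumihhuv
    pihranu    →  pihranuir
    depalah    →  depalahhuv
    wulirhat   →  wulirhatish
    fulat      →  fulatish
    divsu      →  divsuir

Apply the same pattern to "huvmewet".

huvmewetish

tuzushi and fumih both have last vowel 'i' yet inflect differently (tuzushiak, fumihhuv), so the last vowel is not what conditions the rule; the final letter is.
"huvmewet" ends in -t. The stems ending in -t (fulat → fulatish, wulirhat → wulirhatish) add -ish.
So huvmewet → huvmewetish.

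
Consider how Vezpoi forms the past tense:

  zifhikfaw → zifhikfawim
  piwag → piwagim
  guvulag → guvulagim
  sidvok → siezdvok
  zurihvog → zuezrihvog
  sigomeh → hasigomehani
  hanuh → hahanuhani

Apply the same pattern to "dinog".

dieznog

piwag and zurihvog both end in -g yet inflect differently (piwagim, zuezrihvog), so the final letter is not what conditions the rule; the last vowel is.
"dinog" has last vowel 'o'. The stems whose last vowel is 'o' (sidvok → siezdvok, zurihvog → zuezrihvog) insert -ez- after the first vowel.
So dinog → dieznog.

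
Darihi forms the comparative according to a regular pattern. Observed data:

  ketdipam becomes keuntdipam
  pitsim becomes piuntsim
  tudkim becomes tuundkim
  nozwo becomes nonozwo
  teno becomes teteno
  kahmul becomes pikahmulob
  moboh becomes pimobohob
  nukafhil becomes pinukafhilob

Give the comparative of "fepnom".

feunpnom

nozwo and moboh both have last vowel 'o' yet inflect differently (nonozwo, pimobohob), so the last vowel is not what conditions the rule; the final letter is.
"fepnom" ends in -m. The stems ending in -m (ketdipam → keuntdipam, pitsim → piuntsim, tudkim → tuundkim) insert -un- after the first vowel.
The other patterns: stems ending in -o repeat the first consonant+vowel as a prefix; stems ending in -h or -l add pi- … -ob around the stem.
So fepnom → feunpnom.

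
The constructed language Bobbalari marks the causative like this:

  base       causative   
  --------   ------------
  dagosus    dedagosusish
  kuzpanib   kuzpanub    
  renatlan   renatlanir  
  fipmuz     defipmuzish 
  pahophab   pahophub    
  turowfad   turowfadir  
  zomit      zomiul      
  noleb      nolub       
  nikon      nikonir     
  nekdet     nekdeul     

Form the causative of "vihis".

devihisish

nekdet and noleb both have last vowel 'e' yet inflect differently (nekdeul, nolub), so the last vowel is not what conditions the rule; the final letter is.
"vihis" ends in -s. The one such stem in the data (dagosus → dedagosusish) adds de- … -ish around the stem, so the same rule applies.
The other patterns: stems ending in -t drop the final letter and add -ul; stems ending in -b change the last vowel to 'u'; stems ending in -d or -n add -ir.
So vihis → devihisish.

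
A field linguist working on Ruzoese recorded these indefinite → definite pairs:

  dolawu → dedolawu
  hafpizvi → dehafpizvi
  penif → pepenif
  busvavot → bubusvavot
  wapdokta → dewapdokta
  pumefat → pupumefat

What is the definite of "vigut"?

vivigut

"vigut" ends in a consonant. The stems ending in a consonant (penif → pepenif, pumefat → pupumefat, busvavot → bubusvavot) repeat the first consonant+vowel as a prefix.
So vigut → vivigut.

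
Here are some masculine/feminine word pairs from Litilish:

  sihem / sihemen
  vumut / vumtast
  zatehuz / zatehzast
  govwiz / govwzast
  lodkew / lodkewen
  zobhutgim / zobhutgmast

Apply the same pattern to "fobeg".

"fobeg" has last vowel 'e'. The stems whose last vowel is 'e' (lodkew → lodkewen, sihem → sihemen) add -en.
So fobeg → fobegen.

fobegen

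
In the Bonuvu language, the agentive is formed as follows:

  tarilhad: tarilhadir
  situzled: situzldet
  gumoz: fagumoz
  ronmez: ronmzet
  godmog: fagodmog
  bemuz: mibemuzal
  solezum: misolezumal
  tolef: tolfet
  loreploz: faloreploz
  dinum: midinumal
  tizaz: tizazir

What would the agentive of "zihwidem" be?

zihwidmet

"zihwidem" has last vowel 'e'. The stems whose last vowel is 'e' (tolef → tolfet, ronmez → ronmzet, situzled → situzldet) delete the last vowel and add -et.
The other patterns: stems whose last vowel is 'a' add -ir; stems whose last vowel is 'u' add mi- … -al around the stem; stems whose last vowel is 'o' add the prefix fa-.
So zihwidem → zihwidmet.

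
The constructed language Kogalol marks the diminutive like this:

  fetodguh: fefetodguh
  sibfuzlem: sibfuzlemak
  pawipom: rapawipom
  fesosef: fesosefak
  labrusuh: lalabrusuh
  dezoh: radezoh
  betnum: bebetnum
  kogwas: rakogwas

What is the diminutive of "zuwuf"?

zuzuwuf

"zuwuf" has last vowel 'u'. The stems whose last vowel is 'u' (labrusuh → lalabrusuh, betnum → bebetnum, fetodguh → fefetodguh) repeat the first consonant+vowel as a prefix.
The other patterns: stems whose last vowel is 'e' add -ak; stems whose last vowel is 'a' or 'o' add the prefix ra-.
So zuwuf → zuzuwuf.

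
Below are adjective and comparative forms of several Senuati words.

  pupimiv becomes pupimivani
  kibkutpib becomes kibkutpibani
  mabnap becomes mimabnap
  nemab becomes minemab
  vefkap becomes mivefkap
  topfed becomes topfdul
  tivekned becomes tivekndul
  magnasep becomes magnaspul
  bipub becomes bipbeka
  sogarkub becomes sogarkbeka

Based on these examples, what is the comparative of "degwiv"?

degwivani

kibkutpib and nemab both end in -b yet inflect differently (kibkutpibani, minemab), so the final letter is not what conditions the rule; the last vowel is.
"degwiv" has last vowel 'i'. The stems whose last vowel is 'i' (pupimiv → pupimivani, kibkutpib → kibkutpibani) add -ani.
The other patterns: stems whose last vowel is 'a' add the prefix mi-; stems whose last vowel is 'e' delete the last vowel and add -ul; stems whose last vowel is 'u' delete the last vowel and add -eka.
So degwiv → degwivani.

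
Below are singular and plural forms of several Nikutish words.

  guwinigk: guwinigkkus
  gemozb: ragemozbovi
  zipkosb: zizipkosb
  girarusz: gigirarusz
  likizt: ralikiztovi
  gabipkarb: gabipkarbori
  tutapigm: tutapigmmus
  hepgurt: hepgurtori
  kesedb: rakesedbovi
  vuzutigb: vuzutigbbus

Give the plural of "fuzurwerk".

fuzurwerkori

gabipkarb and vuzutigb both end in -b yet inflect differently (gabipkarbori, vuzutigbbus), so the final letter is not what conditions the rule; the second-to-last letter is.
"fuzurwerk" has second-to-last letter 'r'. The stems whose second-to-last letter is 'r' (hepgurt → hepgurtori, gabipkarb → gabipkarbori) add -ori.
The other patterns: stems whose second-to-last letter is 'g' double the final consonant and add -us; stems whose second-to-last letter is 's' repeat the first consonant+vowel as a prefix; stems whose second-to-last letter is 'd' or 'z' add ra- … -ovi around the stem.
So fuzurwerk → fuzurwerkori.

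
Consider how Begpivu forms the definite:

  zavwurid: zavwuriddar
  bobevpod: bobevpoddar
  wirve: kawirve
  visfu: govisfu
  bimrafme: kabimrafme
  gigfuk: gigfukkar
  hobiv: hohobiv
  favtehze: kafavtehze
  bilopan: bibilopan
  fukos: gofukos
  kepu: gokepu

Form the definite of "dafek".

"dafek" ends in -k. The one such stem in the data (gigfuk → gigfukkar) doubles the final consonant and adds -ar (as do zavwurid, bobevpod), so the same rule applies.
So dafek → dafekkar.

dafekkar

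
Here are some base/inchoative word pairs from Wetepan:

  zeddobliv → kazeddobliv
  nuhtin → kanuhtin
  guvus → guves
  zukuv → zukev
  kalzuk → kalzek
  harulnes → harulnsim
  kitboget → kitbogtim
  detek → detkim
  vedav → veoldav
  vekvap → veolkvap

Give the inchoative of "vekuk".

"vekuk" has last vowel 'u'. The stems whose last vowel is 'u' (guvus → guves, zukuv → zukev, kalzuk → kalzek) change the last vowel to 'e'.
So vekuk → vekek.

vekek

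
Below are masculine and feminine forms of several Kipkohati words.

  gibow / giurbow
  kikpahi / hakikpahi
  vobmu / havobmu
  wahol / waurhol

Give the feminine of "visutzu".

"visutzu" ends in a vowel. The stems ending in a vowel (kikpahi → hakikpahi, vobmu → havobmu) add the prefix ha-.
The other pattern: stems ending in a consonant insert -ur- after the first vowel.
So visutzu → havisutzu.

havisutzu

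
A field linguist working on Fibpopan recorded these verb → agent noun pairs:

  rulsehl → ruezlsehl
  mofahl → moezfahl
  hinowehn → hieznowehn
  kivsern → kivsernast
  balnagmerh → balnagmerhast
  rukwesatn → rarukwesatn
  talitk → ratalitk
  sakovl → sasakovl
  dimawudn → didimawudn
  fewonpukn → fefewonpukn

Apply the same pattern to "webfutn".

hinowehn and kivsern both end in -n yet inflect differently (hieznowehn, kivsernast), so the final letter is not what conditions the rule; the second-to-last letter is.
"webfutn" has second-to-last letter 't'. The stems whose second-to-last letter is 't' (rukwesatn → rarukwesatn, talitk → ratalitk) add the prefix ra-.
The other patterns: stems whose second-to-last letter is 'h' insert -ez- after the first vowel; stems whose second-to-last letter is 'r' add -ast; stems whose second-to-last letter is 'd', 'k' or 'v' repeat the first consonant+vowel as a prefix.
So webfutn → rawebfutn.

rawebfutn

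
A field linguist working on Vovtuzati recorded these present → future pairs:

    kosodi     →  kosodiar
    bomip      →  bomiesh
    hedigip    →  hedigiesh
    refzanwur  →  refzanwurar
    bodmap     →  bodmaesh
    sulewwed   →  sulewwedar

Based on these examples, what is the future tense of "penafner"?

penafnerar

hedigip and kosodi both have last vowel 'i' yet inflect differently (hedigiesh, kosodiar), so the last vowel is not what conditions the rule; the final letter is.
"penafner" ends in -r. The one such stem in the data (refzanwur → refzanwurar) adds -ar, so the same rule applies.
So penafner → penafnerar.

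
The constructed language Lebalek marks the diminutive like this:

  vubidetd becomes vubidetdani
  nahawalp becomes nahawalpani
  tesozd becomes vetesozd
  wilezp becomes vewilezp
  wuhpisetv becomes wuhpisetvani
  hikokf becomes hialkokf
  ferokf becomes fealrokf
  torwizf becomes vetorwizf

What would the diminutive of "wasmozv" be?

vewasmozv

"wasmozv" has second-to-last letter 'z'. The stems whose second-to-last letter is 'z' (tesozd → vetesozd, torwizf → vetorwizf, wilezp → vewilezp) add the prefix ve-.
The other patterns: stems whose second-to-last letter is 'k' insert -al- after the first vowel; stems whose second-to-last letter is 'l' or 't' add -ani.
So wasmozv → vewasmozv.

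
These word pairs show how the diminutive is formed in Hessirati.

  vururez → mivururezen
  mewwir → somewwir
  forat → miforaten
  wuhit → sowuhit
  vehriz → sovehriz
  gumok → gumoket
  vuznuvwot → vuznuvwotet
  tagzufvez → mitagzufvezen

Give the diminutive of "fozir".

"fozir" has last vowel 'i'. The stems whose last vowel is 'i' (vehriz → sovehriz, wuhit → sowuhit, mewwir → somewwir) add the prefix so-.
The other patterns: stems whose last vowel is 'a' or 'e' add mi- … -en around the stem; stems whose last vowel is 'o' add -et.
So fozir → sofozir.

sofozir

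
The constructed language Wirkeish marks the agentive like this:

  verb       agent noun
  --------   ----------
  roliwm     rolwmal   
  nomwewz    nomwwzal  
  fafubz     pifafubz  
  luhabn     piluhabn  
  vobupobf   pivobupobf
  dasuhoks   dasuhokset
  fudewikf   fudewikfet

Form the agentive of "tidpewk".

tidpwkal

nomwewz and fafubz both end in -z yet inflect differently (nomwwzal, pifafubz), so the final letter is not what conditions the rule; the second-to-last letter is.
"tidpewk" has second-to-last letter 'w'. The stems whose second-to-last letter is 'w' (roliwm → rolwmal, nomwewz → nomwwzal) delete the last vowel and add -al.
The other patterns: stems whose second-to-last letter is 'b' add the prefix pi-; stems whose second-to-last letter is 'k' add -et.
So tidpewk → tidpwkal.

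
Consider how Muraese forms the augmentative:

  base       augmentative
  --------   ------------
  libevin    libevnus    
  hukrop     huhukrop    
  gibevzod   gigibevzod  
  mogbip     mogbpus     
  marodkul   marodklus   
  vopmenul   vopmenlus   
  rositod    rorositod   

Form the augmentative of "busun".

hukrop and mogbip both end in -p yet inflect differently (huhukrop, mogbpus), so the final letter is not what conditions the rule; the last vowel is.
"busun" has last vowel 'u'. The stems whose last vowel is 'u' (vopmenul → vopmenlus, marodkul → marodklus) delete the last vowel and add -us.
So busun → busnus.

busnus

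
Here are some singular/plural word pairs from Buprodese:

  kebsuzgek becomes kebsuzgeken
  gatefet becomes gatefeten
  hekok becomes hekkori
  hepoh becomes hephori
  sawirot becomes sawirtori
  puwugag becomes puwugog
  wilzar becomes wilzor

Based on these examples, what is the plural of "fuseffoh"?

kebsuzgek and hekok both end in -k yet inflect differently (kebsuzgeken, hekkori), so the final letter is not what conditions the rule; the last vowel is.
"fuseffoh" has last vowel 'o'. The stems whose last vowel is 'o' (hekok → hekkori, hepoh → hephori, sawirot → sawirtori) delete the last vowel and add -ori.
The other patterns: stems whose last vowel is 'e' add -en; stems whose last vowel is 'a' change the last vowel to 'o'.
So fuseffoh → fuseffhori.

fuseffhori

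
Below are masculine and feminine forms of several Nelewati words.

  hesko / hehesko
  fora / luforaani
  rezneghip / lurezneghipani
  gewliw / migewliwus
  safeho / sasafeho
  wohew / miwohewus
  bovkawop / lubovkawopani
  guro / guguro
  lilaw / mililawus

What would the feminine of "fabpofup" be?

gewliw and rezneghip both have last vowel 'i' yet inflect differently (migewliwus, lurezneghipani), so the last vowel is not what conditions the rule; the final letter is.
"fabpofup" ends in -p. The stems ending in -p (rezneghip → lurezneghipani, bovkawop → lubovkawopani) add lu- … -ani around the stem.
The other patterns: stems ending in -o repeat the first consonant+vowel as a prefix; stems ending in -w add mi- … -us around the stem.
So fabpofup → lufabpofupani.

lufabpofupani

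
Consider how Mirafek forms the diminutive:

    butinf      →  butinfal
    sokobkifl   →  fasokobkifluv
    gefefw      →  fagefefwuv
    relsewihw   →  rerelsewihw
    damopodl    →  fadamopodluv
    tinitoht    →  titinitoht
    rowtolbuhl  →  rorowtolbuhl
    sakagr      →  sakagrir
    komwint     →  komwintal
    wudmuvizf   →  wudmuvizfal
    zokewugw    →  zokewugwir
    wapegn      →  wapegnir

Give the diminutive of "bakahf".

babakahf

zokewugw and relsewihw both end in -w yet inflect differently (zokewugwir, rerelsewihw), so the final letter is not what conditions the rule; the second-to-last letter is.
"bakahf" has second-to-last letter 'h'. The stems whose second-to-last letter is 'h' (tinitoht → titinitoht, relsewihw → rerelsewihw, rowtolbuhl → rorowtolbuhl) repeat the first consonant+vowel as a prefix.
So bakahf → babakahf.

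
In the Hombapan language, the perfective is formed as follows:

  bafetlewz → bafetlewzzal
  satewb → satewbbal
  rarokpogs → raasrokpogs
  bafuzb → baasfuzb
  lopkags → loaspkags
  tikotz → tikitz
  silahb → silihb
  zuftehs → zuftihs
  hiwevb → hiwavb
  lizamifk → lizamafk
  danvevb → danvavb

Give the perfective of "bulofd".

bulafd

satewb and bafuzb both end in -b yet inflect differently (satewbbal, baasfuzb), so the final letter is not what conditions the rule; the second-to-last letter is.
"bulofd" has second-to-last letter 'f'. The one such stem in the data (lizamifk → lizamafk) changes the last vowel to 'a' (as do hiwevb, danvevb), so the same rule applies.
The other patterns: stems whose second-to-last letter is 'w' double the final consonant and add -al; stems whose second-to-last letter is 'g' or 'z' insert -as- after the first vowel; stems whose second-to-last letter is 'h' or 't' change the last vowel to 'i'.
So bulofd → bulafd.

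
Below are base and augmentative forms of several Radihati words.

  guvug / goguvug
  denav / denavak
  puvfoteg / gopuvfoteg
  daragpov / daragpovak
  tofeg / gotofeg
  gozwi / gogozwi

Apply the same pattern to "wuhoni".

denav and gozwi both have 2 vowels yet inflect differently (denavak, gogozwi), so the number of vowels is not what conditions the rule; the final letter is.
"wuhoni" ends in -i. The one such stem in the data (gozwi → gogozwi) adds the prefix go-, so the same rule applies.
The other pattern: stems ending in -v add -ak.
So wuhoni → gowuhoni.

gowuhoni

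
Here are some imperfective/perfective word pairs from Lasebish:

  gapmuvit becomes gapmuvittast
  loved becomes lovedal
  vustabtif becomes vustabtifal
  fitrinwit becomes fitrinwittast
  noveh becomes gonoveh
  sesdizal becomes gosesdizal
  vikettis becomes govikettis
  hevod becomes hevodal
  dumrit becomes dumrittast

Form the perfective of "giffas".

"giffas" ends in -s. The one such stem in the data (vikettis → govikettis) adds the prefix go-, so the same rule applies.
The other patterns: stems ending in -t double the final consonant and add -ast; stems ending in -d or -f add -al.
So giffas → gogiffas.

gogiffas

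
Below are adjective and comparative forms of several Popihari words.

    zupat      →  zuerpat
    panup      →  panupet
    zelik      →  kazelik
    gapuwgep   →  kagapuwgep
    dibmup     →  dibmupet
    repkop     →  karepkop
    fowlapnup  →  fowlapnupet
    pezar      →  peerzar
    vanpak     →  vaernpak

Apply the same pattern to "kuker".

"kuker" has last vowel 'e'. The one such stem in the data (gapuwgep → kagapuwgep) adds the prefix ka-, so the same rule applies.
So kuker → kakuker.

kakuker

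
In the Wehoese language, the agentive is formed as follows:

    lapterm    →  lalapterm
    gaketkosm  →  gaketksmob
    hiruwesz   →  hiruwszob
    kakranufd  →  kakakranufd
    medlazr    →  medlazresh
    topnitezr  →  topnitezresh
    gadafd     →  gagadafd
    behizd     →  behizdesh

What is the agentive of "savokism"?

savoksmob

behizd and gadafd both end in -d yet inflect differently (behizdesh, gagadafd), so the final letter is not what conditions the rule; the second-to-last letter is.
"savokism" has second-to-last letter 's'. The stems whose second-to-last letter is 's' (hiruwesz → hiruwszob, gaketkosm → gaketksmob) delete the last vowel and add -ob.
The other patterns: stems whose second-to-last letter is 'z' add -esh; stems whose second-to-last letter is 'f' or 'r' repeat the first consonant+vowel as a prefix.
So savokism → savoksmob.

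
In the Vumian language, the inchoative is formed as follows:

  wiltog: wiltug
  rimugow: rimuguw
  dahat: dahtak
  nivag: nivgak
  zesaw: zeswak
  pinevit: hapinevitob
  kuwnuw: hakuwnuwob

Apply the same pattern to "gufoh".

"gufoh" has last vowel 'o'. The stems whose last vowel is 'o' (wiltog → wiltug, rimugow → rimuguw) change the last vowel to 'u'.
So gufoh → gufuh.

gufuh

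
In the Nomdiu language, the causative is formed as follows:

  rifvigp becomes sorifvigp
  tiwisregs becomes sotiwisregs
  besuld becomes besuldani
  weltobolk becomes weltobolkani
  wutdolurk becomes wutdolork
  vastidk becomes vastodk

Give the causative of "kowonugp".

sokowonugp

"kowonugp" has second-to-last letter 'g'. The stems whose second-to-last letter is 'g' (rifvigp → sorifvigp, tiwisregs → sotiwisregs) add the prefix so-.
The other patterns: stems whose second-to-last letter is 'l' add -ani; stems whose second-to-last letter is 'd' or 'r' change the last vowel to 'o'.
So kowonugp → sokowonugp.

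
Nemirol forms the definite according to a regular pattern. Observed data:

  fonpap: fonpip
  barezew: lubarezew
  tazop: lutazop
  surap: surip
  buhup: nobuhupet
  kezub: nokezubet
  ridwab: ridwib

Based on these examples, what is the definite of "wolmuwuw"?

nowolmuwuwet

kezub and ridwab both end in -b yet inflect differently (nokezubet, ridwib), so the final letter is not what conditions the rule; the last vowel is.
"wolmuwuw" has last vowel 'u'. The stems whose last vowel is 'u' (buhup → nobuhupet, kezub → nokezubet) add no- … -et around the stem.
So wolmuwuw → nowolmuwuwet.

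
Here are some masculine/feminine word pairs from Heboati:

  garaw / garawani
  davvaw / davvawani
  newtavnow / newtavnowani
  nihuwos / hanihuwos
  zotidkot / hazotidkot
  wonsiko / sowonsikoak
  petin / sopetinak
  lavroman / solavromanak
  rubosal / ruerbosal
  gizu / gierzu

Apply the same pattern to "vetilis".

havetilis

newtavnow and nihuwos both have last vowel 'o' yet inflect differently (newtavnowani, hanihuwos), so the last vowel is not what conditions the rule; the final letter is.
"vetilis" ends in -s. The one such stem in the data (nihuwos → hanihuwos) adds the prefix ha-, so the same rule applies.
The other patterns: stems ending in -w add -ani; stems ending in -n or -o add so- … -ak around the stem; stems ending in -l or -u insert -er- after the first vowel.
So vetilis → havetilis.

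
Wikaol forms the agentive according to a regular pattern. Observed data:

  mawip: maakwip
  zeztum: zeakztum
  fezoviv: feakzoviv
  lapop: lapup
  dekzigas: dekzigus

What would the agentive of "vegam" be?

vegum

mawip and lapop both end in -p yet inflect differently (maakwip, lapup), so the final letter is not what conditions the rule; the last vowel is.
"vegam" has last vowel 'a'. The one such stem in the data (dekzigas → dekzigus) changes the last vowel to 'u' (as does lapop), so the same rule applies.
The other pattern: stems whose last vowel is 'i' or 'u' insert -ak- after the first vowel.
So vegam → vegum.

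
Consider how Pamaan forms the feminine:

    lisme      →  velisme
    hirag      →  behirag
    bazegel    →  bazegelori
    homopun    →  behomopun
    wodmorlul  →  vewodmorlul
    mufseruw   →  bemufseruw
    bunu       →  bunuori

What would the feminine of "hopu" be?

"hopu" begins with h-. The stems beginning with h- (homopun → behomopun, hirag → behirag) add the prefix be-.
The other patterns: stems beginning with b- add -ori; stems beginning with l- or w- add the prefix ve-.
So hopu → behopu.

behopu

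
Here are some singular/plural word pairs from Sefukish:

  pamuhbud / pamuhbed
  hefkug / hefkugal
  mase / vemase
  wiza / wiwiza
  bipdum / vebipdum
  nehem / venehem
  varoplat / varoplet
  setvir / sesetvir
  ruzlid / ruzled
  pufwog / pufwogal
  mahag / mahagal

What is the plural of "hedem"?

vehedem

"hedem" ends in -m. The stems ending in -m (bipdum → vebipdum, nehem → venehem) add the prefix ve-.
So hedem → vehedem.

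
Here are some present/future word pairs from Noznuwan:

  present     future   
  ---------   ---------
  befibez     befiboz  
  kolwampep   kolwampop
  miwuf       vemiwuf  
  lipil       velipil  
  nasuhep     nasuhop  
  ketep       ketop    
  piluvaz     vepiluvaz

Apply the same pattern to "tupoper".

tupopor

befibez and piluvaz both end in -z yet inflect differently (befiboz, vepiluvaz), so the final letter is not what conditions the rule; the last vowel is.
"tupoper" has last vowel 'e'. The stems whose last vowel is 'e' (ketep → ketop, nasuhep → nasuhop, kolwampep → kolwampop) change the last vowel to 'o'.
The other pattern: stems whose last vowel is 'a', 'i' or 'u' add the prefix ve-.
So tupoper → tupopor.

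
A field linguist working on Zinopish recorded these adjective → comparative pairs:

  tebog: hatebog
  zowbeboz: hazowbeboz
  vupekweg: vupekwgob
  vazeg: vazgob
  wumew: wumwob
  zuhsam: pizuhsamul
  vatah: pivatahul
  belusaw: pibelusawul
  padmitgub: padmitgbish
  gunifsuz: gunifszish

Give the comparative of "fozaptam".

"fozaptam" has last vowel 'a'. The stems whose last vowel is 'a' (zuhsam → pizuhsamul, vatah → pivatahul, belusaw → pibelusawul) add pi- … -ul around the stem.
The other patterns: stems whose last vowel is 'o' add the prefix ha-; stems whose last vowel is 'e' delete the last vowel and add -ob; stems whose last vowel is 'u' delete the last vowel and add -ish.
So fozaptam → pifozaptamul.

pifozaptamul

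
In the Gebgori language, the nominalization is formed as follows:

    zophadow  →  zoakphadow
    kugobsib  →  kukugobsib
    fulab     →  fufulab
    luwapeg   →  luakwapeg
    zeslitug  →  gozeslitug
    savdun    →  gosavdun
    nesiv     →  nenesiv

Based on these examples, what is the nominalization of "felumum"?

gofelumum

zeslitug and luwapeg both end in -g yet inflect differently (gozeslitug, luakwapeg), so the final letter is not what conditions the rule; the last vowel is.
"felumum" has last vowel 'u'. The stems whose last vowel is 'u' (zeslitug → gozeslitug, savdun → gosavdun) add the prefix go-.
The other patterns: stems whose last vowel is 'e' or 'o' insert -ak- after the first vowel; stems whose last vowel is 'a' or 'i' repeat the first consonant+vowel as a prefix.
So felumum → gofelumum.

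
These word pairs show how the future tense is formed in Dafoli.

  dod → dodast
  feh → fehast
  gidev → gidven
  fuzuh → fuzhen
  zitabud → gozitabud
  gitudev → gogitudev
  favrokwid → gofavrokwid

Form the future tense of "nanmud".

"nanmud" has 2 vowels. The stems with 2 vowels (gidev → gidven, fuzuh → fuzhen) delete the last vowel and add -en.
The other patterns: stems with 1 vowel add -ast; stems with 3 vowels add the prefix go-.
So nanmud → nanmden.

nanmden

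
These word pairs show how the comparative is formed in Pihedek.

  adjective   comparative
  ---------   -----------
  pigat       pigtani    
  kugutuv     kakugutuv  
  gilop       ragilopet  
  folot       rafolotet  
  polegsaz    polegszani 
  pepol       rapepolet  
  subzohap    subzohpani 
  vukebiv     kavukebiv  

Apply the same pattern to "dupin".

kadupin

gilop and subzohap both end in -p yet inflect differently (ragilopet, subzohpani), so the final letter is not what conditions the rule; the last vowel is.
"dupin" has last vowel 'i'. The one such stem in the data (vukebiv → kavukebiv) adds the prefix ka-, so the same rule applies.
The other patterns: stems whose last vowel is 'o' add ra- … -et around the stem; stems whose last vowel is 'a' delete the last vowel and add -ani.
So dupin → kadupin.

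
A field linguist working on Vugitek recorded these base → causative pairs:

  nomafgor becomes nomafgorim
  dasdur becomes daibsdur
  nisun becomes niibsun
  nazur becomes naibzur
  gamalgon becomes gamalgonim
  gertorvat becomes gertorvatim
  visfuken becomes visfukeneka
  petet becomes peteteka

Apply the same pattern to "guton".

visfuken and nisun both end in -n yet inflect differently (visfukeneka, niibsun), so the final letter is not what conditions the rule; the last vowel is.
"guton" has last vowel 'o'. The stems whose last vowel is 'o' (gamalgon → gamalgonim, nomafgor → nomafgorim) add -im.
So guton → gutonim.

gutonim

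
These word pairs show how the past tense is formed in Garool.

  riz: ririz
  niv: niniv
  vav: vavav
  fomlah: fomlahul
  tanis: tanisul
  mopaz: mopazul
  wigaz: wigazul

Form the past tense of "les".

leles

riz and mopaz both end in -z yet inflect differently (ririz, mopazul), so the final letter is not what conditions the rule; the number of vowels is.
"les" has 1 vowel. The stems with 1 vowel (riz → ririz, niv → niniv, vav → vavav) repeat the first consonant+vowel as a prefix.
The other pattern: stems with 2 vowels add -ul.
So les → leles.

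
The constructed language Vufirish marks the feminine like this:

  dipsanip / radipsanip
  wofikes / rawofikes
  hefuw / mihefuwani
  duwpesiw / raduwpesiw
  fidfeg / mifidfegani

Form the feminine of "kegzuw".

mikegzuwani

"kegzuw" has 2 vowels. The stems with 2 vowels (hefuw → mihefuwani, fidfeg → mifidfegani) add mi- … -ani around the stem.
So kegzuw → mikegzuwani.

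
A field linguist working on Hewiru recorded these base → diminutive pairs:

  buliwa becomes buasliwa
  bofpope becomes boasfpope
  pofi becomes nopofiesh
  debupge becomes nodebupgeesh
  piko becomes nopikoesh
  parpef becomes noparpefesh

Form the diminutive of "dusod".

nodusodesh

bofpope and debupge both end in -e yet inflect differently (boasfpope, nodebupgeesh), so the final letter is not what conditions the rule; the first letter is.
"dusod" begins with d-. The one such stem in the data (debupge → nodebupgeesh) adds no- … -esh around the stem, so the same rule applies.
The other pattern: stems beginning with b- insert -as- after the first vowel.
So dusod → nodusodesh.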